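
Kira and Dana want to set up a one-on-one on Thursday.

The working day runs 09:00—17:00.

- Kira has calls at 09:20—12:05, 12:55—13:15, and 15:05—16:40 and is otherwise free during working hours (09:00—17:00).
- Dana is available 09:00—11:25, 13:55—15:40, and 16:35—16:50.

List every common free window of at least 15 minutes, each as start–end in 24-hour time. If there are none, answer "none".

Kira free within 09:00–17:00: 09:00–09:20, 12:05–12:55, 13:15–15:05, 16:40–17:00.
Kira ∩ Dana: 09:00–09:20, 13:55–15:05, 16:40–16:50.
Windows ≥ 15 min: 09:00–09:20, 13:55–15:05.

09:00–09:20, 13:55–15:05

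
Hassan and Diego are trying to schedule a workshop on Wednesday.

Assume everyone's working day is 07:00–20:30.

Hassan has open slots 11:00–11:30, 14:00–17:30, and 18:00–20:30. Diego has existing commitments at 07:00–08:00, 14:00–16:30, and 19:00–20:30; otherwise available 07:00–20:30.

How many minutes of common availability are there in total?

150 minutes

Diego free within 07:00–20:30: 08:00–14:00, 16:30–19:00.
Hassan ∩ Diego: 11:00–11:30, 16:30–17:30, 18:00–19:00.
Total common minutes: 30 + 60 + 60 = 150.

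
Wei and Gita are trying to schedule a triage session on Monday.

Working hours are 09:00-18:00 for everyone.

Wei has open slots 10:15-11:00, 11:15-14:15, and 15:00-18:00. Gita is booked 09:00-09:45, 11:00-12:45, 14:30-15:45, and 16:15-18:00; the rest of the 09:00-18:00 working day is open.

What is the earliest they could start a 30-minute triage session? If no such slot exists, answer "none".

Gita free within 09:00–18:00: 09:45–11:00, 12:45–14:30, 15:45–16:15.
Wei ∩ Gita: 10:15–11:00, 12:45–14:15, 15:45–16:15.
Windows ≥ 30 min: 10:15–11:00, 12:45–14:15, 15:45–16:15.
Earliest such window starts at 10:15.

10:15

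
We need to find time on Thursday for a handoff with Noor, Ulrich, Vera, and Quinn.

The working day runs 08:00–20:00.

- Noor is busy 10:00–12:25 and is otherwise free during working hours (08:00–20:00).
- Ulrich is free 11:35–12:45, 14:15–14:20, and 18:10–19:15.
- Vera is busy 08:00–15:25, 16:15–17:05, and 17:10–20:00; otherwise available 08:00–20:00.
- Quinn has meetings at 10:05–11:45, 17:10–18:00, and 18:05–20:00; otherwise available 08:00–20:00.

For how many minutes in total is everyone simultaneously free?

0 minutes

Noor free within 08:00–20:00: 08:00–10:00, 12:25–20:00.
Vera free within 08:00–20:00: 15:25–16:15, 17:05–17:10.
Quinn free within 08:00–20:00: 08:00–10:05, 11:45–17:10, 18:00–18:05.
Noor ∩ Ulrich: 12:25–12:45, 14:15–14:20, 18:10–19:15.
Noor ∩ Ulrich ∩ Vera: (none).
Noor ∩ Ulrich ∩ Vera ∩ Quinn: (none).
Total common minutes: 0.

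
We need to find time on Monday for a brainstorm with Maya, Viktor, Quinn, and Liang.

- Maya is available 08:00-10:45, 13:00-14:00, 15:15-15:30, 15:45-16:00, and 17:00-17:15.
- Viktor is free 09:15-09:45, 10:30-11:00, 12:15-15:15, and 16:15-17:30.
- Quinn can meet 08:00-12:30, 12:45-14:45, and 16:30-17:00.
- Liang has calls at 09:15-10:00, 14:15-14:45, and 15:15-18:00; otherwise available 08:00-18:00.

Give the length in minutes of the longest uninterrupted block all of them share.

60 minutes

Liang free within 08:00–18:00: 08:00–09:15, 10:00–14:15, 14:45–15:15.
Maya ∩ Viktor: 09:15–09:45, 10:30–10:45, 13:00–14:00, 17:00–17:15.
Maya ∩ Viktor ∩ Quinn: 09:15–09:45, 10:30–10:45, 13:00–14:00.
Maya ∩ Viktor ∩ Quinn ∩ Liang: 10:30–10:45, 13:00–14:00.
Common window lengths: 15, 60 min; longest is 60.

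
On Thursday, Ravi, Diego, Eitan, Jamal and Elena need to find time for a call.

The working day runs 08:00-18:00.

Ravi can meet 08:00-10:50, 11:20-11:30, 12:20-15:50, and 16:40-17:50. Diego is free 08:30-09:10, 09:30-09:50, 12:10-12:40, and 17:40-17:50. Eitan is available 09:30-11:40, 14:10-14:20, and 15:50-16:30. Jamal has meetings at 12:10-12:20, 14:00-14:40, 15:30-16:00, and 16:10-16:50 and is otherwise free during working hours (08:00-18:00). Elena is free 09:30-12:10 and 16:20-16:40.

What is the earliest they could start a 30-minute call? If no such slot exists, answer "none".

Jamal free within 08:00–18:00: 08:00–12:10, 12:20–14:00, 14:40–15:30, 16:00–16:10, 16:50–18:00.
Ravi ∩ Diego: 08:30–09:10, 09:30–09:50, 12:20–12:40, 17:40–17:50.
Ravi ∩ Diego ∩ Eitan: 09:30–09:50.
Ravi ∩ Diego ∩ Eitan ∩ Jamal: 09:30–09:50.
Ravi ∩ Diego ∩ Eitan ∩ Jamal ∩ Elena: 09:30–09:50.
Windows ≥ 30 min: (none).

none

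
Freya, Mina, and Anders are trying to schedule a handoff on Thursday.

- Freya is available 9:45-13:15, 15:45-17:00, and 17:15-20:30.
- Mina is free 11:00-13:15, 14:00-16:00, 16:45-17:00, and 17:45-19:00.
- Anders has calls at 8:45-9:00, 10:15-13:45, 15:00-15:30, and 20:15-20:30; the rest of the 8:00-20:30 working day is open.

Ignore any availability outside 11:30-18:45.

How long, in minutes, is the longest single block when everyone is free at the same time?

Anders free within 08:00–20:30: 08:00–08:45, 09:00–10:15, 13:45–15:00, 15:30–20:15.
Freya ∩ Mina: 11:00–13:15, 15:45–16:00, 16:45–17:00, 17:45–19:00.
Freya ∩ Mina ∩ Anders: 15:45–16:00, 16:45–17:00, 17:45–19:00.
Restricted to 11:30–18:45: 15:45–16:00, 16:45–17:00, 17:45–18:45.
Common window lengths: 15, 15, 60 min; longest is 60.

60 minutes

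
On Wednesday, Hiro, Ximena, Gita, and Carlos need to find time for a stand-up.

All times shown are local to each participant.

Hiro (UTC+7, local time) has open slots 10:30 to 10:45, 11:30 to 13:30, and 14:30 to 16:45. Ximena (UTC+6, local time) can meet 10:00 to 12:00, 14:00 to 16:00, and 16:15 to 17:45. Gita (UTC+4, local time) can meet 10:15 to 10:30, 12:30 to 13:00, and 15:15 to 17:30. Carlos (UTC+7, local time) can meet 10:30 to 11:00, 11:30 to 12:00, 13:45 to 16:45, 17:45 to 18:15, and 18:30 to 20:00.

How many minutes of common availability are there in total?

30 minutes

Hiro → UTC: 03:30–03:45, 04:30–06:30, 07:30–09:45.
Ximena → UTC: 04:00–06:00, 08:00–10:00, 10:15–11:45.
Gita → UTC: 06:15–06:30, 08:30–09:00, 11:15–13:30.
Carlos → UTC: 03:30–04:00, 04:30–05:00, 06:45–09:45, 10:45–11:15, 11:30–13:00.
Hiro ∩ Ximena: 04:30–06:00, 08:00–09:45.
Hiro ∩ Ximena ∩ Gita: 08:30–09:00.
Hiro ∩ Ximena ∩ Gita ∩ Carlos: 08:30–09:00.
Total common minutes: 30.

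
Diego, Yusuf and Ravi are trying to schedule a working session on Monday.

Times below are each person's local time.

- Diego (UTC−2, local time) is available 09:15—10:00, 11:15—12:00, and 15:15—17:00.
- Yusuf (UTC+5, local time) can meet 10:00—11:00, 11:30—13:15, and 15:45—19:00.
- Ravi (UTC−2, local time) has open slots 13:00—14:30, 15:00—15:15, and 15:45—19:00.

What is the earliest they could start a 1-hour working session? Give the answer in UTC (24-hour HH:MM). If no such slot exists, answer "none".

Diego → UTC: 11:15–12:00, 13:15–14:00, 17:15–19:00.
Yusuf → UTC: 05:00–06:00, 06:30–08:15, 10:45–14:00.
Ravi → UTC: 15:00–16:30, 17:00–17:15, 17:45–21:00.
Diego ∩ Yusuf: 11:15–12:00, 13:15–14:00.
Diego ∩ Yusuf ∩ Ravi: (none).
Windows ≥ 60 min: (none).

none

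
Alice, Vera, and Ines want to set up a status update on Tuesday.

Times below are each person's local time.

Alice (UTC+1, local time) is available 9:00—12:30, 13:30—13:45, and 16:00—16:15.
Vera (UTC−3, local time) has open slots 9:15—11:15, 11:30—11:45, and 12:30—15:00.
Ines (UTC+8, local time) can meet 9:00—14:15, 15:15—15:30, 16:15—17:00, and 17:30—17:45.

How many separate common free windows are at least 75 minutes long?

Alice → UTC: 08:00–11:30, 12:30–12:45, 15:00–15:15.
Vera → UTC: 12:15–14:15, 14:30–14:45, 15:30–18:00.
Ines → UTC: 01:00–06:15, 07:15–07:30, 08:15–09:00, 09:30–09:45.
Alice ∩ Vera: 12:30–12:45.
Alice ∩ Vera ∩ Ines: (none).
Windows ≥ 75 min: (none).
That's 0 windows.

0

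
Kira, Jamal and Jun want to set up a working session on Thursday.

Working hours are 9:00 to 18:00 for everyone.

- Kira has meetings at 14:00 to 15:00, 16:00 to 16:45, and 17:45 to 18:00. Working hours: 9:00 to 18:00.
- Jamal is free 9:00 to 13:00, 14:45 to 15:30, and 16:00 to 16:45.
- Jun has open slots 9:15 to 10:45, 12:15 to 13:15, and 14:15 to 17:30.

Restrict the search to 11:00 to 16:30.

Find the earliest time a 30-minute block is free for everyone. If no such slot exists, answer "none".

12:15

Kira free within 09:00–18:00: 09:00–14:00, 15:00–16:00, 16:45–17:45.
Kira ∩ Jamal: 09:00–13:00, 15:00–15:30.
Kira ∩ Jamal ∩ Jun: 09:15–10:45, 12:15–13:00, 15:00–15:30.
Restricted to 11:00–16:30: 12:15–13:00, 15:00–15:30.
Windows ≥ 30 min: 12:15–13:00, 15:00–15:30.
Earliest such window starts at 12:15.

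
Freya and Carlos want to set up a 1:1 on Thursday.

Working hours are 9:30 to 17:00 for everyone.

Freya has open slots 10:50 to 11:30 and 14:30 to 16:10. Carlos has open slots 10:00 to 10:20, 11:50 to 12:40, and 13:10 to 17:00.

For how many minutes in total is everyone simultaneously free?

100 minutes

Freya ∩ Carlos: 14:30–16:10.
Total common minutes: 100.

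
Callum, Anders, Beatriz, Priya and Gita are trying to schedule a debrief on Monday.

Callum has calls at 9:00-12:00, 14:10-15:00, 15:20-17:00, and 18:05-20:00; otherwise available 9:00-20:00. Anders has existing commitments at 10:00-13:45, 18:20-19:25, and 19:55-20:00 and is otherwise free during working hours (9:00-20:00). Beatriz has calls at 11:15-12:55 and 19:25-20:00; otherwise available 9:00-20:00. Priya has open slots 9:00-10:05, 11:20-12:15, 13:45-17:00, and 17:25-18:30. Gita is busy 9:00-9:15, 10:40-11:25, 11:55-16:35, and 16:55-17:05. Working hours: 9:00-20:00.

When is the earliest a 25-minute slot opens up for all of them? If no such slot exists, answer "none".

Callum free within 09:00–20:00: 12:00–14:10, 15:00–15:20, 17:00–18:05.
Anders free within 09:00–20:00: 09:00–10:00, 13:45–18:20, 19:25–19:55.
Beatriz free within 09:00–20:00: 09:00–11:15, 12:55–19:25.
Gita free within 09:00–20:00: 09:15–10:40, 11:25–11:55, 16:35–16:55, 17:05–20:00.
Callum ∩ Anders: 13:45–14:10, 15:00–15:20, 17:00–18:05.
Callum ∩ Anders ∩ Beatriz: 13:45–14:10, 15:00–15:20, 17:00–18:05.
Callum ∩ Anders ∩ Beatriz ∩ Priya: 13:45–14:10, 15:00–15:20, 17:25–18:05.
Callum ∩ Anders ∩ Beatriz ∩ Priya ∩ Gita: 17:25–18:05.
Windows ≥ 25 min: 17:25–18:05.
Earliest such window starts at 17:25.

17:25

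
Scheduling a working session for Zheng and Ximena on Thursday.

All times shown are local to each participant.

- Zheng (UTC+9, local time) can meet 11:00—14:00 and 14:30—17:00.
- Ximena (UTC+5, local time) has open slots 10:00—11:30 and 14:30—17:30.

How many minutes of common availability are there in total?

Zheng → UTC: 02:00–05:00, 05:30–08:00.
Ximena → UTC: 05:00–06:30, 09:30–12:30.
Zheng ∩ Ximena: 05:30–06:30.
Total common minutes: 60.

60 minutes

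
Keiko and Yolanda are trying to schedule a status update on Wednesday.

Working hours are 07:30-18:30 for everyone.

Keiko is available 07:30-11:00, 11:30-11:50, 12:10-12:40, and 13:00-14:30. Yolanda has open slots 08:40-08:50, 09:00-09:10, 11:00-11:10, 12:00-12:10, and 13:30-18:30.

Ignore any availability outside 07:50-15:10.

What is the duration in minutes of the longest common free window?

60 minutes

Keiko ∩ Yolanda: 08:40–08:50, 09:00–09:10, 13:30–14:30.
Restricted to 07:50–15:10: 08:40–08:50, 09:00–09:10, 13:30–14:30.
Common window lengths: 10, 10, 60 min; longest is 60.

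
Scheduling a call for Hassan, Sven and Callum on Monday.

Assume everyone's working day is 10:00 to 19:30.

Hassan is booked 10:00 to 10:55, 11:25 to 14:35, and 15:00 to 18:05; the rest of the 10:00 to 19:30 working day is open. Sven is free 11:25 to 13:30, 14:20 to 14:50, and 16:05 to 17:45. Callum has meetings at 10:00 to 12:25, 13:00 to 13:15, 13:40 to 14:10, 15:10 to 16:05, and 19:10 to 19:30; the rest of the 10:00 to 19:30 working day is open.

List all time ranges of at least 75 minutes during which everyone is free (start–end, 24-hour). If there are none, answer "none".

none

Hassan free within 10:00–19:30: 10:55–11:25, 14:35–15:00, 18:05–19:30.
Callum free within 10:00–19:30: 12:25–13:00, 13:15–13:40, 14:10–15:10, 16:05–19:10.
Hassan ∩ Sven: 14:35–14:50.
Hassan ∩ Sven ∩ Callum: 14:35–14:50.
Windows ≥ 75 min: (none).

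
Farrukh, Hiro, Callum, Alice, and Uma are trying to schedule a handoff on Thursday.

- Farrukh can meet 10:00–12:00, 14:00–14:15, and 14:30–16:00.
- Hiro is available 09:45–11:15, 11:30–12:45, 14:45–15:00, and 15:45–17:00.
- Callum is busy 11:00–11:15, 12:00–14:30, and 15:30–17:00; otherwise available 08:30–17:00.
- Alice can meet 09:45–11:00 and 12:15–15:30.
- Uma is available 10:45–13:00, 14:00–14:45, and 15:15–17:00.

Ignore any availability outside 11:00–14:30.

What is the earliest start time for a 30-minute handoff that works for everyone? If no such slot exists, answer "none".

Callum free within 08:30–17:00: 08:30–11:00, 11:15–12:00, 14:30–15:30.
Farrukh ∩ Hiro: 10:00–11:15, 11:30–12:00, 14:45–15:00, 15:45–16:00.
Farrukh ∩ Hiro ∩ Callum: 10:00–11:00, 11:30–12:00, 14:45–15:00.
Farrukh ∩ Hiro ∩ Callum ∩ Alice: 10:00–11:00, 14:45–15:00.
Farrukh ∩ Hiro ∩ Callum ∩ Alice ∩ Uma: 10:45–11:00.
Restricted to 11:00–14:30: (none).
Windows ≥ 30 min: (none).

none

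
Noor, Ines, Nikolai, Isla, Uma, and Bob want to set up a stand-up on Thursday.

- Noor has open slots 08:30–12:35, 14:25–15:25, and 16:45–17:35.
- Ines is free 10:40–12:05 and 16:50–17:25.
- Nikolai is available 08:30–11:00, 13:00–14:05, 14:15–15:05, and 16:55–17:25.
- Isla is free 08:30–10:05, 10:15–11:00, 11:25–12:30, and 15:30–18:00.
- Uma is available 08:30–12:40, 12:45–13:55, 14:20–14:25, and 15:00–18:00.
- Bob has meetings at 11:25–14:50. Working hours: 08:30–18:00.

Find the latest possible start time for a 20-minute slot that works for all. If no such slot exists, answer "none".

Bob free within 08:30–18:00: 08:30–11:25, 14:50–18:00.
Noor ∩ Ines: 10:40–12:05, 16:50–17:25.
Noor ∩ Ines ∩ Nikolai: 10:40–11:00, 16:55–17:25.
Noor ∩ Ines ∩ Nikolai ∩ Isla: 10:40–11:00, 16:55–17:25.
Noor ∩ Ines ∩ Nikolai ∩ Isla ∩ Uma: 10:40–11:00, 16:55–17:25.
Noor ∩ Ines ∩ Nikolai ∩ Isla ∩ Uma ∩ Bob: 10:40–11:00, 16:55–17:25.
Windows ≥ 20 min: 10:40–11:00, 16:55–17:25.
Latest start in the last window 16:55–17:25 is 17:25 − 20 min = 17:05.

17:05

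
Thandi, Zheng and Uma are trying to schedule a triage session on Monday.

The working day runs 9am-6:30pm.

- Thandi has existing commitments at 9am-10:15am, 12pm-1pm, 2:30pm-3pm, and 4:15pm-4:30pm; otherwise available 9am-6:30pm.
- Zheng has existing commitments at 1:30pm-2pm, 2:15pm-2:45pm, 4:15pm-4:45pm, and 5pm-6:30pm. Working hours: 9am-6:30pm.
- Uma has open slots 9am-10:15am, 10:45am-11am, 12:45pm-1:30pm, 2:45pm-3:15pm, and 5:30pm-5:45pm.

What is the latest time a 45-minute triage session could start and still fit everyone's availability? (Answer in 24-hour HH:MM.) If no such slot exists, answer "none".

Thandi free within 09:00–18:30: 10:15–12:00, 13:00–14:30, 15:00–16:15, 16:30–18:30.
Zheng free within 09:00–18:30: 09:00–13:30, 14:00–14:15, 14:45–16:15, 16:45–17:00.
Thandi ∩ Zheng: 10:15–12:00, 13:00–13:30, 14:00–14:15, 15:00–16:15, 16:45–17:00.
Thandi ∩ Zheng ∩ Uma: 10:45–11:00, 13:00–13:30, 15:00–15:15.
Windows ≥ 45 min: (none).

none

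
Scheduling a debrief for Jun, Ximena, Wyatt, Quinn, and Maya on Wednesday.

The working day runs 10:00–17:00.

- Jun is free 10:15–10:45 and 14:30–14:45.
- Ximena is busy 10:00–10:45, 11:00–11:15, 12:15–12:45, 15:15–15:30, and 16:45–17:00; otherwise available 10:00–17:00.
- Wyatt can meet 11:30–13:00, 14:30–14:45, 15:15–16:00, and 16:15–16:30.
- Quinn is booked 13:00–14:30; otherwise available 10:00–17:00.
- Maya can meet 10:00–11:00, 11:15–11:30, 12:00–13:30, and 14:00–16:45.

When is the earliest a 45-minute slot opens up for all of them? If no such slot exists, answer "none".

none

Ximena free within 10:00–17:00: 10:45–11:00, 11:15–12:15, 12:45–15:15, 15:30–16:45.
Quinn free within 10:00–17:00: 10:00–13:00, 14:30–17:00.
Jun ∩ Ximena: 14:30–14:45.
Jun ∩ Ximena ∩ Wyatt: 14:30–14:45.
Jun ∩ Ximena ∩ Wyatt ∩ Quinn: 14:30–14:45.
Jun ∩ Ximena ∩ Wyatt ∩ Quinn ∩ Maya: 14:30–14:45.
Windows ≥ 45 min: (none).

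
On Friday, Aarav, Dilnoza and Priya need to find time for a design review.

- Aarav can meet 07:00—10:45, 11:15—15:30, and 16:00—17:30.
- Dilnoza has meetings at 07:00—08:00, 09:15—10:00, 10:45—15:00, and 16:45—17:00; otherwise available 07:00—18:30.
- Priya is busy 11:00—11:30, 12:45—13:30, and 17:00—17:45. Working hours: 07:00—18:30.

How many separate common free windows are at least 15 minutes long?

4

Dilnoza free within 07:00–18:30: 08:00–09:15, 10:00–10:45, 15:00–16:45, 17:00–18:30.
Priya free within 07:00–18:30: 07:00–11:00, 11:30–12:45, 13:30–17:00, 17:45–18:30.
Aarav ∩ Dilnoza: 08:00–09:15, 10:00–10:45, 15:00–15:30, 16:00–16:45, 17:00–17:30.
Aarav ∩ Dilnoza ∩ Priya: 08:00–09:15, 10:00–10:45, 15:00–15:30, 16:00–16:45.
Windows ≥ 15 min: 08:00–09:15, 10:00–10:45, 15:00–15:30, 16:00–16:45.
That's 4 windows.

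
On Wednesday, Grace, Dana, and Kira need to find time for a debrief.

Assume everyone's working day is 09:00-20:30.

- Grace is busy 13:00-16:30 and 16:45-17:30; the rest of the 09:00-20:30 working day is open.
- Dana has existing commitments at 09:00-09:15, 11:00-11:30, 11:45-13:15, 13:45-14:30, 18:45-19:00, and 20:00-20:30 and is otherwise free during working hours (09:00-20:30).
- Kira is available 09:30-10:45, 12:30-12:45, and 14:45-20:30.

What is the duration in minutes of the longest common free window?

Grace free within 09:00–20:30: 09:00–13:00, 16:30–16:45, 17:30–20:30.
Dana free within 09:00–20:30: 09:15–11:00, 11:30–11:45, 13:15–13:45, 14:30–18:45, 19:00–20:00.
Grace ∩ Dana: 09:15–11:00, 11:30–11:45, 16:30–16:45, 17:30–18:45, 19:00–20:00.
Grace ∩ Dana ∩ Kira: 09:30–10:45, 16:30–16:45, 17:30–18:45, 19:00–20:00.
Common window lengths: 75, 15, 75, 60 min; longest is 75.

75 minutes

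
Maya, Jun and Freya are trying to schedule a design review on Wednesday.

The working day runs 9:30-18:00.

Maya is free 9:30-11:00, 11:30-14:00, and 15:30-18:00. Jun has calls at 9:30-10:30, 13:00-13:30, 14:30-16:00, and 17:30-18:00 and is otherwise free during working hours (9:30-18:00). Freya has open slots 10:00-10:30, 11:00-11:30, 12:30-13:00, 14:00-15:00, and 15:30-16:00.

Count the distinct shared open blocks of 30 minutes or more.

Jun free within 09:30–18:00: 10:30–13:00, 13:30–14:30, 16:00–17:30.
Maya ∩ Jun: 10:30–11:00, 11:30–13:00, 13:30–14:00, 16:00–17:30.
Maya ∩ Jun ∩ Freya: 12:30–13:00.
Windows ≥ 30 min: 12:30–13:00.
That's 1 window.

1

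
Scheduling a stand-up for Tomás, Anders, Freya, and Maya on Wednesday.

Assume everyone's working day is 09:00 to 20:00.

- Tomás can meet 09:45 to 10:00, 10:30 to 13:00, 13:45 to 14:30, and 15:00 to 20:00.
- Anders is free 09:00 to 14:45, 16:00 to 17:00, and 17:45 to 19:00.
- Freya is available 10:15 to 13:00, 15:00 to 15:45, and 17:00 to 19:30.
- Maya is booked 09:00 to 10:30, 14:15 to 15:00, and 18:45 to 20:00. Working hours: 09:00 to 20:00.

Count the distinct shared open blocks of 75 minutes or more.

1

Maya free within 09:00–20:00: 10:30–14:15, 15:00–18:45.
Tomás ∩ Anders: 09:45–10:00, 10:30–13:00, 13:45–14:30, 16:00–17:00, 17:45–19:00.
Tomás ∩ Anders ∩ Freya: 10:30–13:00, 17:45–19:00.
Tomás ∩ Anders ∩ Freya ∩ Maya: 10:30–13:00, 17:45–18:45.
Windows ≥ 75 min: 10:30–13:00.
That's 1 window.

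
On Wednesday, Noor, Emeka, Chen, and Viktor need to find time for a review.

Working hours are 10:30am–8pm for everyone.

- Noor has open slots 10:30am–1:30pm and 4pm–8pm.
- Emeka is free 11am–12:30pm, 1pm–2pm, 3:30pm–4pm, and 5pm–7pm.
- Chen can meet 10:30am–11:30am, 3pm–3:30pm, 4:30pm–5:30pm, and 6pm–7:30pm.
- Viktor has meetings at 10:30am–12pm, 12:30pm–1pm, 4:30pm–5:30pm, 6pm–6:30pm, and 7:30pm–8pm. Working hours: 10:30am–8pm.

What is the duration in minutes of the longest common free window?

Viktor free within 10:30–20:00: 12:00–12:30, 13:00–16:30, 17:30–18:00, 18:30–19:30.
Noor ∩ Emeka: 11:00–12:30, 13:00–13:30, 17:00–19:00.
Noor ∩ Emeka ∩ Chen: 11:00–11:30, 17:00–17:30, 18:00–19:00.
Noor ∩ Emeka ∩ Chen ∩ Viktor: 18:30–19:00.
Single common window of 30 minutes.

30 minutes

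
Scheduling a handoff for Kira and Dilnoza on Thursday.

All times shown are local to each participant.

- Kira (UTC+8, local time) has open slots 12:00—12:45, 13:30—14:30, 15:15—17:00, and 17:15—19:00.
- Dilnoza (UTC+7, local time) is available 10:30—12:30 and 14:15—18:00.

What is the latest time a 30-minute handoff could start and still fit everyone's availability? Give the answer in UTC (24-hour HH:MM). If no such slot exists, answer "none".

Kira → UTC: 04:00–04:45, 05:30–06:30, 07:15–09:00, 09:15–11:00.
Dilnoza → UTC: 03:30–05:30, 07:15–11:00.
Kira ∩ Dilnoza: 04:00–04:45, 07:15–09:00, 09:15–11:00.
Windows ≥ 30 min: 04:00–04:45, 07:15–09:00, 09:15–11:00.
Latest start in the last window 09:15–11:00 is 11:00 − 30 min = 10:30.

10:30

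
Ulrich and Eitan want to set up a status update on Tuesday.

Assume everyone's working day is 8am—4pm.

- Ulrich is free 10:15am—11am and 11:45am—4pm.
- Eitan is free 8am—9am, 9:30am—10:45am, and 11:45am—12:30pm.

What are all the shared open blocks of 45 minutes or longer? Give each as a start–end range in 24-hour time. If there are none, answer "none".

11:45–12:30

Ulrich ∩ Eitan: 10:15–10:45, 11:45–12:30.
Windows ≥ 45 min: 11:45–12:30.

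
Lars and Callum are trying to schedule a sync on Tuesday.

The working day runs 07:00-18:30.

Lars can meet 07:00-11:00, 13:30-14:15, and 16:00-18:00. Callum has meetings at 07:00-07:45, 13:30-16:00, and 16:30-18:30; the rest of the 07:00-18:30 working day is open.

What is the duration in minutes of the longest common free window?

Callum free within 07:00–18:30: 07:45–13:30, 16:00–16:30.
Lars ∩ Callum: 07:45–11:00, 16:00–16:30.
Common window lengths: 195, 30 min; longest is 195.

195 minutes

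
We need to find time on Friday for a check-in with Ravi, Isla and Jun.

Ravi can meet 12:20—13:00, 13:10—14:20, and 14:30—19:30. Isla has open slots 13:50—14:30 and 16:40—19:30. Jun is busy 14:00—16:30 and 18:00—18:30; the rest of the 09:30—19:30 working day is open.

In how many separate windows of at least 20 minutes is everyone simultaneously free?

Jun free within 09:30–19:30: 09:30–14:00, 16:30–18:00, 18:30–19:30.
Ravi ∩ Isla: 13:50–14:20, 16:40–19:30.
Ravi ∩ Isla ∩ Jun: 13:50–14:00, 16:40–18:00, 18:30–19:30.
Windows ≥ 20 min: 16:40–18:00, 18:30–19:30.
That's 2 windows.

2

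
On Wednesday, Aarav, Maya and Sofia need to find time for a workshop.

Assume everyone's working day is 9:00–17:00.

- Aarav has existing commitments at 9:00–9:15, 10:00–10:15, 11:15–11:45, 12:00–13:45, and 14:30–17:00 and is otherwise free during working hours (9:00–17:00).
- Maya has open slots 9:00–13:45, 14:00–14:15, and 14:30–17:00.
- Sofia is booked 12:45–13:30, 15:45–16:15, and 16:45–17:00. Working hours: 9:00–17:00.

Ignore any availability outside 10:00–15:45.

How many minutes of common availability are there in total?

Aarav free within 09:00–17:00: 09:15–10:00, 10:15–11:15, 11:45–12:00, 13:45–14:30.
Sofia free within 09:00–17:00: 09:00–12:45, 13:30–15:45, 16:15–16:45.
Aarav ∩ Maya: 09:15–10:00, 10:15–11:15, 11:45–12:00, 14:00–14:15.
Aarav ∩ Maya ∩ Sofia: 09:15–10:00, 10:15–11:15, 11:45–12:00, 14:00–14:15.
Restricted to 10:00–15:45: 10:15–11:15, 11:45–12:00, 14:00–14:15.
Total common minutes: 60 + 15 + 15 = 90.

90 minutes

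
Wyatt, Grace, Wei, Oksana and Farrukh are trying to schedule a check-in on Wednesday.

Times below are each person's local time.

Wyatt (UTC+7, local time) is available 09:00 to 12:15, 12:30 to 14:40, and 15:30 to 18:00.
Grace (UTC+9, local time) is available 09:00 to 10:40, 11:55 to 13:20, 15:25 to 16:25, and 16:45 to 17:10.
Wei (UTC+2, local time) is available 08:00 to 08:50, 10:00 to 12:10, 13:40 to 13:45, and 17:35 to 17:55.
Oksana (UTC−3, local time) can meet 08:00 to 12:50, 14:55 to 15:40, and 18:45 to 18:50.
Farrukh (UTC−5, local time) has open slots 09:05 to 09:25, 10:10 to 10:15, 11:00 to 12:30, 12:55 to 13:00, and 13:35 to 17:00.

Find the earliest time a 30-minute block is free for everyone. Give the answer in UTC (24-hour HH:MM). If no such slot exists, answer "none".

none

Wyatt → UTC: 02:00–05:15, 05:30–07:40, 08:30–11:00.
Grace → UTC: 00:00–01:40, 02:55–04:20, 06:25–07:25, 07:45–08:10.
Wei → UTC: 06:00–06:50, 08:00–10:10, 11:40–11:45, 15:35–15:55.
Oksana → UTC: 11:00–15:50, 17:55–18:40, 21:45–21:50.
Farrukh → UTC: 14:05–14:25, 15:10–15:15, 16:00–17:30, 17:55–18:00, 18:35–22:00.
Wyatt ∩ Grace: 02:55–04:20, 06:25–07:25.
Wyatt ∩ Grace ∩ Wei: 06:25–06:50.
Wyatt ∩ Grace ∩ Wei ∩ Oksana: (none).
Wyatt ∩ Grace ∩ Wei ∩ Oksana ∩ Farrukh: (none).
Windows ≥ 30 min: (none).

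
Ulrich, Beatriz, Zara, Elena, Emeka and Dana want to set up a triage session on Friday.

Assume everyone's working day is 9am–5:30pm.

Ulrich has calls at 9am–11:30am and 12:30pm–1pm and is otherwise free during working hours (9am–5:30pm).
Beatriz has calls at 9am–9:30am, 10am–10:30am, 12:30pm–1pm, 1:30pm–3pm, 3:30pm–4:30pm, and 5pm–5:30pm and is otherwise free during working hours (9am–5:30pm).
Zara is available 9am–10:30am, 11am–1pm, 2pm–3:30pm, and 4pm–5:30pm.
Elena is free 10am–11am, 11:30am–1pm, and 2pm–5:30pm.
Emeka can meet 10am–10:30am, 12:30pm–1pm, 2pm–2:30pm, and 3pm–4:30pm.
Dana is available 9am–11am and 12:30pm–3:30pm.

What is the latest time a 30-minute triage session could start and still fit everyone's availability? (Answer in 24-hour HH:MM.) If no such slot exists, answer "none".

15:00

Ulrich free within 09:00–17:30: 11:30–12:30, 13:00–17:30.
Beatriz free within 09:00–17:30: 09:30–10:00, 10:30–12:30, 13:00–13:30, 15:00–15:30, 16:30–17:00.
Ulrich ∩ Beatriz: 11:30–12:30, 13:00–13:30, 15:00–15:30, 16:30–17:00.
Ulrich ∩ Beatriz ∩ Zara: 11:30–12:30, 15:00–15:30, 16:30–17:00.
Ulrich ∩ Beatriz ∩ Zara ∩ Elena: 11:30–12:30, 15:00–15:30, 16:30–17:00.
Ulrich ∩ Beatriz ∩ Zara ∩ Elena ∩ Emeka: 15:00–15:30.
Ulrich ∩ Beatriz ∩ Zara ∩ Elena ∩ Emeka ∩ Dana: 15:00–15:30.
Windows ≥ 30 min: 15:00–15:30.
Latest start in the last window 15:00–15:30 is 15:30 − 30 min = 15:00.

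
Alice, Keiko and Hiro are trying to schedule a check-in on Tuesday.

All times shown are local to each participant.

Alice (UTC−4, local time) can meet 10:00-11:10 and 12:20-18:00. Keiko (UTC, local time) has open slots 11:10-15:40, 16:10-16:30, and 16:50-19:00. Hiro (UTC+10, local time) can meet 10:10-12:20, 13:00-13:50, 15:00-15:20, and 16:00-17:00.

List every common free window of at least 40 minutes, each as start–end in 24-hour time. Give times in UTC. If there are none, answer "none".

Alice → UTC: 14:00–15:10, 16:20–22:00.
Keiko → UTC: 11:10–15:40, 16:10–16:30, 16:50–19:00.
Hiro → UTC: 00:10–02:20, 03:00–03:50, 05:00–05:20, 06:00–07:00.
Alice ∩ Keiko: 14:00–15:10, 16:20–16:30, 16:50–19:00.
Alice ∩ Keiko ∩ Hiro: (none).
Windows ≥ 40 min: (none).

none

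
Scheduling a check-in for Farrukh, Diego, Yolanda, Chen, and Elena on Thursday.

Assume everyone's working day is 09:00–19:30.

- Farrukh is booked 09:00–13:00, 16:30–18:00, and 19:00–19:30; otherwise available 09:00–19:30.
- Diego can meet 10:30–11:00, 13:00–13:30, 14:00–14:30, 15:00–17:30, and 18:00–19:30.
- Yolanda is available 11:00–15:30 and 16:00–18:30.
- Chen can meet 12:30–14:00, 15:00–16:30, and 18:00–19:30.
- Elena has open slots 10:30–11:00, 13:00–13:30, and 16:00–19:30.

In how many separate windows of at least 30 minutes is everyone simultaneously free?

Farrukh free within 09:00–19:30: 13:00–16:30, 18:00–19:00.
Farrukh ∩ Diego: 13:00–13:30, 14:00–14:30, 15:00–16:30, 18:00–19:00.
Farrukh ∩ Diego ∩ Yolanda: 13:00–13:30, 14:00–14:30, 15:00–15:30, 16:00–16:30, 18:00–18:30.
Farrukh ∩ Diego ∩ Yolanda ∩ Chen: 13:00–13:30, 15:00–15:30, 16:00–16:30, 18:00–18:30.
Farrukh ∩ Diego ∩ Yolanda ∩ Chen ∩ Elena: 13:00–13:30, 16:00–16:30, 18:00–18:30.
Windows ≥ 30 min: 13:00–13:30, 16:00–16:30, 18:00–18:30.
That's 3 windows.

3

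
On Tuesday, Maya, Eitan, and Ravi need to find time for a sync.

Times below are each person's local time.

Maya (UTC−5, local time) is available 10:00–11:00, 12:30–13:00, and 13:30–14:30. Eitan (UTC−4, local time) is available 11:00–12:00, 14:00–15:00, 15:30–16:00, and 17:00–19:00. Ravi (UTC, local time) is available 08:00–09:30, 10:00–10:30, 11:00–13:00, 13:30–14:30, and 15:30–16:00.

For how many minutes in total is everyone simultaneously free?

Maya → UTC: 15:00–16:00, 17:30–18:00, 18:30–19:30.
Eitan → UTC: 15:00–16:00, 18:00–19:00, 19:30–20:00, 21:00–23:00.
Ravi → UTC: 08:00–09:30, 10:00–10:30, 11:00–13:00, 13:30–14:30, 15:30–16:00.
Maya ∩ Eitan: 15:00–16:00, 18:30–19:00.
Maya ∩ Eitan ∩ Ravi: 15:30–16:00.
Total common minutes: 30.

30 minutes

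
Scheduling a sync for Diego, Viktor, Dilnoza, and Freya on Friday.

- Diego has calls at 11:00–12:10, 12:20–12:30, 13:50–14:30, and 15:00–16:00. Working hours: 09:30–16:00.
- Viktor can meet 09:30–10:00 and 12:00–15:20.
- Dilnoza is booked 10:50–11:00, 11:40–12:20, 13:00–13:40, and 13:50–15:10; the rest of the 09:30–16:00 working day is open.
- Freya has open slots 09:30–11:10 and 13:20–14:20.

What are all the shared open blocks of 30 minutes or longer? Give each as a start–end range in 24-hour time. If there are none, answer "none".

Diego free within 09:30–16:00: 09:30–11:00, 12:10–12:20, 12:30–13:50, 14:30–15:00.
Dilnoza free within 09:30–16:00: 09:30–10:50, 11:00–11:40, 12:20–13:00, 13:40–13:50, 15:10–16:00.
Diego ∩ Viktor: 09:30–10:00, 12:10–12:20, 12:30–13:50, 14:30–15:00.
Diego ∩ Viktor ∩ Dilnoza: 09:30–10:00, 12:30–13:00, 13:40–13:50.
Diego ∩ Viktor ∩ Dilnoza ∩ Freya: 09:30–10:00, 13:40–13:50.
Windows ≥ 30 min: 09:30–10:00.

09:30–10:00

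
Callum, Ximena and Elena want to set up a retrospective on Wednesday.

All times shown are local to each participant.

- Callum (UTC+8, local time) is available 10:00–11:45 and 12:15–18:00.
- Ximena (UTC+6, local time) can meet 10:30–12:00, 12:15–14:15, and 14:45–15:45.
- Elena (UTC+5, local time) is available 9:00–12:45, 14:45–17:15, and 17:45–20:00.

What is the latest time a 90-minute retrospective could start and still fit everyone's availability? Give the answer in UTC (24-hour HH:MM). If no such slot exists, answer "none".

06:15

Callum → UTC: 02:00–03:45, 04:15–10:00.
Ximena → UTC: 04:30–06:00, 06:15–08:15, 08:45–09:45.
Elena → UTC: 04:00–07:45, 09:45–12:15, 12:45–15:00.
Callum ∩ Ximena: 04:30–06:00, 06:15–08:15, 08:45–09:45.
Callum ∩ Ximena ∩ Elena: 04:30–06:00, 06:15–07:45.
Windows ≥ 90 min: 04:30–06:00, 06:15–07:45.
Latest start in the last window 06:15–07:45 is 07:45 − 90 min = 06:15.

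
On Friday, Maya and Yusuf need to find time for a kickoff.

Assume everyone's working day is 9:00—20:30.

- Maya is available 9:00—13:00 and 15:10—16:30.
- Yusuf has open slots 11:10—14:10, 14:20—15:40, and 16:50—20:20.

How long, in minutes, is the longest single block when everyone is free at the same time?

Maya ∩ Yusuf: 11:10–13:00, 15:10–15:40.
Common window lengths: 110, 30 min; longest is 110.

110 minutes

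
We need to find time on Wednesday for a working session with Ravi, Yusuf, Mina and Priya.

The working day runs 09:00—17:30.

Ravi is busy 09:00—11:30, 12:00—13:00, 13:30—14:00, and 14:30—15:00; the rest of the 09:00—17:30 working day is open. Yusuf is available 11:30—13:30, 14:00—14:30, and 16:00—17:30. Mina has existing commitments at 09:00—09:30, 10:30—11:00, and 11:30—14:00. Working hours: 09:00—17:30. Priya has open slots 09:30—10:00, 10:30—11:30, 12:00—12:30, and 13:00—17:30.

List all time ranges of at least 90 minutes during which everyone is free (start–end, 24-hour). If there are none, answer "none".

Ravi free within 09:00–17:30: 11:30–12:00, 13:00–13:30, 14:00–14:30, 15:00–17:30.
Mina free within 09:00–17:30: 09:30–10:30, 11:00–11:30, 14:00–17:30.
Ravi ∩ Yusuf: 11:30–12:00, 13:00–13:30, 14:00–14:30, 16:00–17:30.
Ravi ∩ Yusuf ∩ Mina: 14:00–14:30, 16:00–17:30.
Ravi ∩ Yusuf ∩ Mina ∩ Priya: 14:00–14:30, 16:00–17:30.
Windows ≥ 90 min: 16:00–17:30.

16:00–17:30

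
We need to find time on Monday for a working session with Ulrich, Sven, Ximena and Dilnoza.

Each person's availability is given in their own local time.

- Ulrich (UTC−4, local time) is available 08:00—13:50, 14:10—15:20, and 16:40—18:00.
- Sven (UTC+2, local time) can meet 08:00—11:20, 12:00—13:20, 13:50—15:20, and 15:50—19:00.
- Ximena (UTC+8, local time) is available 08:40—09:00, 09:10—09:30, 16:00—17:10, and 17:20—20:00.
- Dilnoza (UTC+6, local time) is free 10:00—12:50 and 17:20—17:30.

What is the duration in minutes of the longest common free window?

0 minutes

Ulrich → UTC: 12:00–17:50, 18:10–19:20, 20:40–22:00.
Sven → UTC: 06:00–09:20, 10:00–11:20, 11:50–13:20, 13:50–17:00.
Ximena → UTC: 00:40–01:00, 01:10–01:30, 08:00–09:10, 09:20–12:00.
Dilnoza → UTC: 04:00–06:50, 11:20–11:30.
Ulrich ∩ Sven: 12:00–13:20, 13:50–17:00.
Ulrich ∩ Sven ∩ Ximena: (none).
Ulrich ∩ Sven ∩ Ximena ∩ Dilnoza: (none).
No common window.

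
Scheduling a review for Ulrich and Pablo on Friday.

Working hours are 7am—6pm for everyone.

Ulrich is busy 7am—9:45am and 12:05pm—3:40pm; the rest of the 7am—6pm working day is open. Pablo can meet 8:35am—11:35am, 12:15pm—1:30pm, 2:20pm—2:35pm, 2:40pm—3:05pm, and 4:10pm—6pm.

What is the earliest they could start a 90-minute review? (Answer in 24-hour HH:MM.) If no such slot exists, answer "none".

09:45

Ulrich free within 07:00–18:00: 09:45–12:05, 15:40–18:00.
Ulrich ∩ Pablo: 09:45–11:35, 16:10–18:00.
Windows ≥ 90 min: 09:45–11:35, 16:10–18:00.
Earliest such window starts at 09:45.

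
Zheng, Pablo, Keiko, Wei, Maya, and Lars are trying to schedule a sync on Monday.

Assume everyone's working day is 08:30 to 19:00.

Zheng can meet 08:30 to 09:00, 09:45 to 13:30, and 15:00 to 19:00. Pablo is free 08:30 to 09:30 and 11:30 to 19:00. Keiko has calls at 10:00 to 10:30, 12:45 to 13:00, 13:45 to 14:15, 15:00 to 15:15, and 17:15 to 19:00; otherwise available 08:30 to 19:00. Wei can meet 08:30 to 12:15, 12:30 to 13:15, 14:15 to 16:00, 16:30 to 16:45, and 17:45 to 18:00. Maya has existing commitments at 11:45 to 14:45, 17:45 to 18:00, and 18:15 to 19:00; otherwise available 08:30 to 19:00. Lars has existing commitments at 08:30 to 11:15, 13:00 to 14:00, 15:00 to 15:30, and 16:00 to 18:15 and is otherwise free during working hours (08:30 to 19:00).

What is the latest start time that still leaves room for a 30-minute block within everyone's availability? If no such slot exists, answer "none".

15:30

Keiko free within 08:30–19:00: 08:30–10:00, 10:30–12:45, 13:00–13:45, 14:15–15:00, 15:15–17:15.
Maya free within 08:30–19:00: 08:30–11:45, 14:45–17:45, 18:00–18:15.
Lars free within 08:30–19:00: 11:15–13:00, 14:00–15:00, 15:30–16:00, 18:15–19:00.
Zheng ∩ Pablo: 08:30–09:00, 11:30–13:30, 15:00–19:00.
Zheng ∩ Pablo ∩ Keiko: 08:30–09:00, 11:30–12:45, 13:00–13:30, 15:15–17:15.
Zheng ∩ Pablo ∩ Keiko ∩ Wei: 08:30–09:00, 11:30–12:15, 12:30–12:45, 13:00–13:15, 15:15–16:00, 16:30–16:45.
Zheng ∩ Pablo ∩ Keiko ∩ Wei ∩ Maya: 08:30–09:00, 11:30–11:45, 15:15–16:00, 16:30–16:45.
Zheng ∩ Pablo ∩ Keiko ∩ Wei ∩ Maya ∩ Lars: 11:30–11:45, 15:30–16:00.
Windows ≥ 30 min: 15:30–16:00.
Latest start in the last window 15:30–16:00 is 16:00 − 30 min = 15:30.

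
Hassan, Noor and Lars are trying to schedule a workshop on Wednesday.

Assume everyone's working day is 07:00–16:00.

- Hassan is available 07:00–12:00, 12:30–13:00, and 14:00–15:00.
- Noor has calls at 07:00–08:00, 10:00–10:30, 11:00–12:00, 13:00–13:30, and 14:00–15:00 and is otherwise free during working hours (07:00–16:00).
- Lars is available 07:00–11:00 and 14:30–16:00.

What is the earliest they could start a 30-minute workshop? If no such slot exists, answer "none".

08:00

Noor free within 07:00–16:00: 08:00–10:00, 10:30–11:00, 12:00–13:00, 13:30–14:00, 15:00–16:00.
Hassan ∩ Noor: 08:00–10:00, 10:30–11:00, 12:30–13:00.
Hassan ∩ Noor ∩ Lars: 08:00–10:00, 10:30–11:00.
Windows ≥ 30 min: 08:00–10:00, 10:30–11:00.
Earliest such window starts at 08:00.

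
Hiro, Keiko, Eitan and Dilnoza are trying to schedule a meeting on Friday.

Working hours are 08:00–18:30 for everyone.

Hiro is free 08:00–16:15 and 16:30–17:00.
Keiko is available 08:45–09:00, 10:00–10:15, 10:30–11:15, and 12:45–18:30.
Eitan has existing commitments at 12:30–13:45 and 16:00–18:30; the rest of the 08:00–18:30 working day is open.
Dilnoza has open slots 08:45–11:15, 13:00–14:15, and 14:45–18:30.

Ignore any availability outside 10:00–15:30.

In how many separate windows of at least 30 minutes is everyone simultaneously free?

Eitan free within 08:00–18:30: 08:00–12:30, 13:45–16:00.
Hiro ∩ Keiko: 08:45–09:00, 10:00–10:15, 10:30–11:15, 12:45–16:15, 16:30–17:00.
Hiro ∩ Keiko ∩ Eitan: 08:45–09:00, 10:00–10:15, 10:30–11:15, 13:45–16:00.
Hiro ∩ Keiko ∩ Eitan ∩ Dilnoza: 08:45–09:00, 10:00–10:15, 10:30–11:15, 13:45–14:15, 14:45–16:00.
Restricted to 10:00–15:30: 10:00–10:15, 10:30–11:15, 13:45–14:15, 14:45–15:30.
Windows ≥ 30 min: 10:30–11:15, 13:45–14:15, 14:45–15:30.
That's 3 windows.

3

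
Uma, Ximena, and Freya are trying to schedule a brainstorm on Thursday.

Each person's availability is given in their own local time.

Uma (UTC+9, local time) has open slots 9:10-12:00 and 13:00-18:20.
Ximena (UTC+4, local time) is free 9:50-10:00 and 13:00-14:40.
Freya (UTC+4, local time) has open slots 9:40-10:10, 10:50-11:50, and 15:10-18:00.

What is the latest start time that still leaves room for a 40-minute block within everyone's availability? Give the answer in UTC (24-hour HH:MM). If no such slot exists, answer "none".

none

Uma → UTC: 00:10–03:00, 04:00–09:20.
Ximena → UTC: 05:50–06:00, 09:00–10:40.
Freya → UTC: 05:40–06:10, 06:50–07:50, 11:10–14:00.
Uma ∩ Ximena: 05:50–06:00, 09:00–09:20.
Uma ∩ Ximena ∩ Freya: 05:50–06:00.
Windows ≥ 40 min: (none).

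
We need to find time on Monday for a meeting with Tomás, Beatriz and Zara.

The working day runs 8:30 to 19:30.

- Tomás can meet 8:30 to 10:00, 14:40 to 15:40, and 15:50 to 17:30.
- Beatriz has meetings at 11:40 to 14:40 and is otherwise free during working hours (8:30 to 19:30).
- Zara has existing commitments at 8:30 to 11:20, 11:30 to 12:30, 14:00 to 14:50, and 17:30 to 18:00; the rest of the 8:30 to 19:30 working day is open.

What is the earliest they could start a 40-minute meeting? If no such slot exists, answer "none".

Beatriz free within 08:30–19:30: 08:30–11:40, 14:40–19:30.
Zara free within 08:30–19:30: 11:20–11:30, 12:30–14:00, 14:50–17:30, 18:00–19:30.
Tomás ∩ Beatriz: 08:30–10:00, 14:40–15:40, 15:50–17:30.
Tomás ∩ Beatriz ∩ Zara: 14:50–15:40, 15:50–17:30.
Windows ≥ 40 min: 14:50–15:40, 15:50–17:30.
Earliest such window starts at 14:50.

14:50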